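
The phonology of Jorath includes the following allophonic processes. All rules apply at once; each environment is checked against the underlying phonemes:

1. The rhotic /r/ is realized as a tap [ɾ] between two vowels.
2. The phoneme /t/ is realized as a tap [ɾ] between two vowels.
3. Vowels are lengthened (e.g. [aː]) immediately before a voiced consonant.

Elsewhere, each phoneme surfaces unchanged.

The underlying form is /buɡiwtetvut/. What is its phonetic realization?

[buːɡiːwtetvut]

/b/ — not in any rule's target class → [b].
/u/ meets the environment for rule 3 (before a voiced consonant) → [uː].
/ɡ/ (between /u/ and /i/): no rule targets it → [ɡ].
Rule 3 applies to /i/ (between /ɡ/ and /w/: before a voiced consonant) → [iː].
/w/ — not in any rule's target class → [w].
/t/ (between /w/ and /e/): rule 2 targets it, but not between two vowels → unchanged [t].
/e/ (between /t/ and /t/) fails the environment for rule 3, so it stays [e].
/t/ (between /e/ and /v/) is in the target of rule 2 but the environment (between two vowels) is not met → [t].
/v/ — not in any rule's target class → [v].
/u/ (between /v/ and /t/) is in the target of rule 3 but the environment (before a voiced consonant) is not met → [u].
/t/ (word-final): rule 2 targets it, but not between two vowels → unchanged [t].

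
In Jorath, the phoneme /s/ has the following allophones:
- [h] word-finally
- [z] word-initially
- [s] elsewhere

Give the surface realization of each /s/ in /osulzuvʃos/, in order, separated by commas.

[s], [h]

Occurrence 1 (position 2): no conditioning environment matches → elsewhere allophone [s].
Occurrence 2 (position 10): word-finally → [h].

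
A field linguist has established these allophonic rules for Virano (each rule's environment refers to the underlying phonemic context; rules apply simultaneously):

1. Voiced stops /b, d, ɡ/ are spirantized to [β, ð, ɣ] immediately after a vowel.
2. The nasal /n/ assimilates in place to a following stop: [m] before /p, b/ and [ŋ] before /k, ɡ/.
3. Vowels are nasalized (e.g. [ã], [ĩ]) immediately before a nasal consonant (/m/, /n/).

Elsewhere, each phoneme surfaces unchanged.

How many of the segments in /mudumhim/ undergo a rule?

Segments that undergo a rule: /d/ → [ð] (rule 1); /u/ → [ũ] (rule 3); /i/ → [ĩ] (rule 3).
All other segments surface unchanged.

3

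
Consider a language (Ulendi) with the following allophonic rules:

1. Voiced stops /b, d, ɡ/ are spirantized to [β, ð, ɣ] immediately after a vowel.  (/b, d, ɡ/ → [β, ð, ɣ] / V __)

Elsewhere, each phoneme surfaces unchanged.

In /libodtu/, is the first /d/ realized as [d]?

No

/d/ — between /o/ and /t/, immediately after a vowel — surfaces as [ð] (rule 1).
The actual realization is [ð], not [d].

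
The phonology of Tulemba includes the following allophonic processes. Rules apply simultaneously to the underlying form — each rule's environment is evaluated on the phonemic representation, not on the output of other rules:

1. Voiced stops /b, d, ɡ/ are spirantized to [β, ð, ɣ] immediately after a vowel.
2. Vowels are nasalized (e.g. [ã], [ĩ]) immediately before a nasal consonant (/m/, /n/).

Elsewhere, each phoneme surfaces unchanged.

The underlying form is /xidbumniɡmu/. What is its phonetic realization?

[xiðbũmniɣmu]

/x/ — not in any rule's target class → [x].
/i/ (between /x/ and /d/) fails the environment for rule 2, so it stays [i].
/d/ (between /i/ and /b/) occurs immediately after a vowel → [ð] by rule 1.
/b/ (between /d/ and /u/) fails the environment for rule 1, so it stays [b].
/u/ (between /b/ and /m/) occurs before a nasal consonant → [ũ] by rule 2.
/m/ — not in any rule's target class → [m].
/n/ stays [n].
/i/ (between /n/ and /ɡ/) is in the target of rule 2 but the environment (before a nasal consonant) is not met → [i].
/ɡ/ (between /i/ and /m/): immediately after a vowel, so rule 1 applies → [ɣ].
/m/ — not in any rule's target class → [m].
/u/ (word-final): rule 2 targets it, but not before a nasal consonant → unchanged [u].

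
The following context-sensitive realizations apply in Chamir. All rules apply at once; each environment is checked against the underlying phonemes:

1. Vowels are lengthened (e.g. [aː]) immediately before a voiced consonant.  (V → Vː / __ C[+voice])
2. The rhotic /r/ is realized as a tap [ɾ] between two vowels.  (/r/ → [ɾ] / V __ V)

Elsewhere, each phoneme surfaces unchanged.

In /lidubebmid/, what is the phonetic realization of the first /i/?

/i/ (between /l/ and /d/) occurs before a voiced consonant → [iː] by rule 1.

[iː]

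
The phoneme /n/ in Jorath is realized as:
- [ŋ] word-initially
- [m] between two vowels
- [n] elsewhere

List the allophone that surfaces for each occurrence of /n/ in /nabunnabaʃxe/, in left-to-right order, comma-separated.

Occurrence 1 (position 1): word-initially → [ŋ].
Occurrence 2 (position 5): no conditioning environment matches → elsewhere allophone [n].
Occurrence 3 (position 6): no conditioning environment matches → elsewhere allophone [n].

[ŋ], [n], [n]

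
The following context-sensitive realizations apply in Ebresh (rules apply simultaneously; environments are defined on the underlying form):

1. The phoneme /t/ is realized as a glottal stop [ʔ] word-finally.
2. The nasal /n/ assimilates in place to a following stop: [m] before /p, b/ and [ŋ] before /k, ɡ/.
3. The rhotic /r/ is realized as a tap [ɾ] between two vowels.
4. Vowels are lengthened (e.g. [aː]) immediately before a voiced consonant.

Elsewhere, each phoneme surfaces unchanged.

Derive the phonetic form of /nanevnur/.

/n/ (word-initial): rule 2 targets it, but not before a labial or velar stop → unchanged [n].
/a/ (between /n/ and /n/) occurs before a voiced consonant → [aː] by rule 4.
/n/ (between /a/ and /e/) fails the environment for rule 2, so it stays [n].
/e/ — between /n/ and /v/, before a voiced consonant — surfaces as [eː] (rule 4).
/n/ — between /v/ and /u/; rule 2 does not apply here → [n].
/u/ (between /n/ and /r/): before a voiced consonant, so rule 4 applies → [uː].
/r/ (word-final) is in the target of rule 3 but the environment (between two vowels) is not met → [r].

[naːneːvnuːr]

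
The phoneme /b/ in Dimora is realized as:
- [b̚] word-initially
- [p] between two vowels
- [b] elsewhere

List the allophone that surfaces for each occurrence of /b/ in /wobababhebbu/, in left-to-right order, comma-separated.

[p], [p], [b], [b], [b]

Occurrence 1 (position 3): between two vowels → [p].
Occurrence 2 (position 5): between two vowels → [p].
Occurrence 3 (position 7): no conditioning environment matches → elsewhere allophone [b].
Occurrence 4 (position 10): no conditioning environment matches → elsewhere allophone [b].
Occurrence 5 (position 11): no conditioning environment matches → elsewhere allophone [b].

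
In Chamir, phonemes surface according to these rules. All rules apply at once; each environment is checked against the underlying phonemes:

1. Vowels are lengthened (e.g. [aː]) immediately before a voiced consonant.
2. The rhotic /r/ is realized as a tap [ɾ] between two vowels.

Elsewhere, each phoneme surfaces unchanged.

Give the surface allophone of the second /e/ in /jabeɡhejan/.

[eː]

/e/ (between /h/ and /j/): before a voiced consonant, so rule 1 applies → [eː].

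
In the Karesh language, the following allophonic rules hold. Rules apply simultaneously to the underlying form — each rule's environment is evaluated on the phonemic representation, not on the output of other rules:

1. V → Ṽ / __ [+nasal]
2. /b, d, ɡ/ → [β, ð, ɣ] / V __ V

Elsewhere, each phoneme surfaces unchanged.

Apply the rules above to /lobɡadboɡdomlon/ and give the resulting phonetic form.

/o/ (between /l/ and /b/) fails the environment for rule 1, so it stays [o].
/b/ (between /o/ and /ɡ/): rule 2 targets it, but not between two vowels → unchanged [b].
/ɡ/ — between /b/ and /a/; rule 2 does not apply here → [ɡ].
/a/ (between /ɡ/ and /d/) fails the environment for rule 1, so it stays [a].
/d/ (between /a/ and /b/) is in the target of rule 2 but the environment (between two vowels) is not met → [d].
/b/ (between /d/ and /o/) fails the environment for rule 2, so it stays [b].
/o/ (between /b/ and /ɡ/): rule 1 targets it, but not before a nasal consonant → unchanged [o].
/ɡ/ (between /o/ and /d/): rule 2 targets it, but not between two vowels → unchanged [ɡ].
/d/ (between /ɡ/ and /o/): rule 2 targets it, but not between two vowels → unchanged [d].
/o/ — between /d/ and /m/, before a nasal consonant — surfaces as [õ] (rule 1).
/o/ (between /l/ and /n/) occurs before a nasal consonant → [õ] by rule 1.

[lobɡadboɡdõmlõn]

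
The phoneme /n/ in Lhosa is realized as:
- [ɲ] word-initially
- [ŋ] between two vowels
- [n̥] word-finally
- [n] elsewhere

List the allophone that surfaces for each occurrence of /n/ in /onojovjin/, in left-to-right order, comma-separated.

Occurrence 1 (position 2): between two vowels → [ŋ].
Occurrence 2 (position 9): word-finally → [n̥].

[ŋ], [n̥]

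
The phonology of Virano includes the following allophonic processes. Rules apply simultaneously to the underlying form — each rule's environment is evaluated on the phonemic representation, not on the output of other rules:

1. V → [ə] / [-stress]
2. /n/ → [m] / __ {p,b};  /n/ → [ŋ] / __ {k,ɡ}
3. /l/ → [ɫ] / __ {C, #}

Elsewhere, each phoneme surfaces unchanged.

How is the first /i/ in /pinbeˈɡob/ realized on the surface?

/i/ — between /p/ and /n/, in an unstressed syllable — surfaces as [ə] (rule 1).

[ə]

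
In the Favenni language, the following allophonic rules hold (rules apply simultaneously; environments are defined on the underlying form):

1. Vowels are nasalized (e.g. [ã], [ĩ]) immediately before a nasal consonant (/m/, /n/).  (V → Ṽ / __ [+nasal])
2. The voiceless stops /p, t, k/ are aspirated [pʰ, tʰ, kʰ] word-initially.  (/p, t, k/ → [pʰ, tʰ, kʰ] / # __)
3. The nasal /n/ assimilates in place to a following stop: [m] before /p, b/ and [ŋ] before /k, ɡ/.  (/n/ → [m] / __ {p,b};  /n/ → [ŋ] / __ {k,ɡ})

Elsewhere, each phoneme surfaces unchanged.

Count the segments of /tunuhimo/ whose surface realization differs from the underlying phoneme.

3

Segments that undergo a rule: /t/ → [tʰ] (rule 2); /u/ → [ũ] (rule 1); /i/ → [ĩ] (rule 1).
All other segments surface unchanged.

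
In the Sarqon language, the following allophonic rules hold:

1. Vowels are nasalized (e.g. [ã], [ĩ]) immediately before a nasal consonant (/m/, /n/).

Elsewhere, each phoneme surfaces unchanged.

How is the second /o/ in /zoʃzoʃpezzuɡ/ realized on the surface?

[o]

/o/ — between /z/ and /ʃ/; rule 1 does not apply here → [o].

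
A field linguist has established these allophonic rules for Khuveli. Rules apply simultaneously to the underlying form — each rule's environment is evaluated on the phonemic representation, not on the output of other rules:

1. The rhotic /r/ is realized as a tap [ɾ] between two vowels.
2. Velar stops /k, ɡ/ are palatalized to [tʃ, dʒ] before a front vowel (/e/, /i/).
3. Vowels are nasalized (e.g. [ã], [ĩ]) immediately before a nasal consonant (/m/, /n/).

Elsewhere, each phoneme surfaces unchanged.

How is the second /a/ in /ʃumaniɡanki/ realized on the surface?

[ã]

/a/ (between /ɡ/ and /n/): before a nasal consonant, so rule 3 applies → [ã].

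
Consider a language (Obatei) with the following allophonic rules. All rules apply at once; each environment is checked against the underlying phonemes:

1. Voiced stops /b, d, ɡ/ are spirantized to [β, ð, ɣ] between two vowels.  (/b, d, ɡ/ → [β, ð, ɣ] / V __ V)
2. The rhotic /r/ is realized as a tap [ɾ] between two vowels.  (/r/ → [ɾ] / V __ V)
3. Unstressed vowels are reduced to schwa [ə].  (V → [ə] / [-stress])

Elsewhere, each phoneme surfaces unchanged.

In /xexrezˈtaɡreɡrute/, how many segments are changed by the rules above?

Segments that undergo a rule: /e/ → [ə] (rule 3); /e/ → [ə] (rule 3); /e/ → [ə] (rule 3); /u/ → [ə] (rule 3); /e/ → [ə] (rule 3).
All other segments surface unchanged.

5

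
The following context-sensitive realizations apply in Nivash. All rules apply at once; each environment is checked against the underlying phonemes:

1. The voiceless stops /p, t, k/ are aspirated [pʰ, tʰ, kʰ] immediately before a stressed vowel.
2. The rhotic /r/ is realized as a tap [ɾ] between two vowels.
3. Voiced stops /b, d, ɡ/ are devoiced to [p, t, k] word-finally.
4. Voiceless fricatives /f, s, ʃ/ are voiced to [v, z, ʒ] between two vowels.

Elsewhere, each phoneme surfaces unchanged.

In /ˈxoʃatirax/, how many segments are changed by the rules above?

2

Segments that undergo a rule: /ʃ/ → [ʒ] (rule 4); /r/ → [ɾ] (rule 2).
All other segments surface unchanged.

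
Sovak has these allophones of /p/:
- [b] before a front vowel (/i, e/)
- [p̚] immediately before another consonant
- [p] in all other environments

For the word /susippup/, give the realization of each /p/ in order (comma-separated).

Occurrence 1 (position 5): immediately before another consonant → [p̚].
Occurrence 2 (position 6): no conditioning environment matches → elsewhere allophone [p].
Occurrence 3 (position 8): no conditioning environment matches → elsewhere allophone [p].

[p̚], [p], [p]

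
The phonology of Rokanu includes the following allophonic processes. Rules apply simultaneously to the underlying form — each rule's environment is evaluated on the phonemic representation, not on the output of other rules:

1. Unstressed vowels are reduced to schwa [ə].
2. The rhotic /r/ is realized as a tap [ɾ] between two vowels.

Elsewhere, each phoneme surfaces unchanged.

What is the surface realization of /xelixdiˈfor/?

[xələxdəˈfor]

/x/ (word-initial) is unaffected → [x].
Rule 1 applies to /e/ (between /x/ and /l/: in an unstressed syllable) → [ə].
/l/ — not in any rule's target class → [l].
Rule 1 applies to /i/ (between /l/ and /x/: in an unstressed syllable) → [ə].
/x/ (between /i/ and /d/): no rule targets it → [x].
/d/ — not in any rule's target class → [d].
/i/ — between /d/ and /f/, in an unstressed syllable — surfaces as [ə] (rule 1).
/f/ (between /i/ and /o/) is unaffected → [f].
/o/ (between /f/ and /r/) fails the environment for rule 1, so it stays [o].
/r/ (word-final) is in the target of rule 2 but the environment (between two vowels) is not met → [r].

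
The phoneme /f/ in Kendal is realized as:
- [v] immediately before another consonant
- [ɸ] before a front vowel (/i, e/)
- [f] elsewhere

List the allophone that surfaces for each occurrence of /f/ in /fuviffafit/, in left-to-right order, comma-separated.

Occurrence 1 (position 1): no conditioning environment matches → elsewhere allophone [f].
Occurrence 2 (position 5): immediately before another consonant → [v].
Occurrence 3 (position 6): no conditioning environment matches → elsewhere allophone [f].
Occurrence 4 (position 8): before a front vowel (/i, e/) → [ɸ].

[f], [v], [f], [ɸ]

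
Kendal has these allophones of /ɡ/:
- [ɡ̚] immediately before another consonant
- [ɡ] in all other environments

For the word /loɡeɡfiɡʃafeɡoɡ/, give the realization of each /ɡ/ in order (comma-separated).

Occurrence 1 (position 3): no conditioning environment matches → elsewhere allophone [ɡ].
Occurrence 2 (position 5): immediately before another consonant → [ɡ̚].
Occurrence 3 (position 8): immediately before another consonant → [ɡ̚].
Occurrence 4 (position 13): no conditioning environment matches → elsewhere allophone [ɡ].
Occurrence 5 (position 15): no conditioning environment matches → elsewhere allophone [ɡ].

[ɡ], [ɡ̚], [ɡ̚], [ɡ], [ɡ]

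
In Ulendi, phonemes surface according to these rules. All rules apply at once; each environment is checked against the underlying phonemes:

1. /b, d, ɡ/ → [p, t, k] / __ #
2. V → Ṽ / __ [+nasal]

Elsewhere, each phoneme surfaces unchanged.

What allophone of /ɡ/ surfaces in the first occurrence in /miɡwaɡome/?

[ɡ]

/ɡ/ (between /i/ and /w/): rule 1 targets it, but not word-finally → unchanged [ɡ].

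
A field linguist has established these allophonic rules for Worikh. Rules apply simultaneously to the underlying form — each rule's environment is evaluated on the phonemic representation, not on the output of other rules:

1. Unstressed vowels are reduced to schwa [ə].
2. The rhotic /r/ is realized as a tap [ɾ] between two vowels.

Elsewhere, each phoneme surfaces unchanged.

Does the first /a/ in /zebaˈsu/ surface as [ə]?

Yes

/a/ — between /b/ and /s/, in an unstressed syllable — surfaces as [ə] (rule 1).
The actual realization is [ə], which matches [ə].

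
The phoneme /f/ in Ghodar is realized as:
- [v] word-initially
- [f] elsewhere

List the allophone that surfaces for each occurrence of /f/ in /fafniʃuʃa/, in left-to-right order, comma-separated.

[v], [f]

Occurrence 1 (position 1): word-initially → [v].
Occurrence 2 (position 3): no conditioning environment matches → elsewhere allophone [f].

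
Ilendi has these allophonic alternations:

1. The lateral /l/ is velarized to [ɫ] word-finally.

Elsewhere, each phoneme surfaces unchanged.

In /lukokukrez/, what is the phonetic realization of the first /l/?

/l/ (word-initial) fails the environment for rule 1, so it stays [l].

[l]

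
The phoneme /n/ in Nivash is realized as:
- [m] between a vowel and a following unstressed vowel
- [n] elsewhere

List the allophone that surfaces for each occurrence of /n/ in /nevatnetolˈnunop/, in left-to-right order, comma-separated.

Occurrence 1 (position 1): no conditioning environment matches → elsewhere allophone [n].
Occurrence 2 (position 6): no conditioning environment matches → elsewhere allophone [n].
Occurrence 3 (position 11): no conditioning environment matches → elsewhere allophone [n].
Occurrence 4 (position 13): between a vowel and a following unstressed vowel → [m].

[n], [n], [n], [m]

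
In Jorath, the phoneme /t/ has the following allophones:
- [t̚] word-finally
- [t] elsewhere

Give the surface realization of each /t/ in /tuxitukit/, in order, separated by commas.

Occurrence 1 (position 1): no conditioning environment matches → elsewhere allophone [t].
Occurrence 2 (position 5): no conditioning environment matches → elsewhere allophone [t].
Occurrence 3 (position 9): word-finally → [t̚].

[t], [t], [t̚]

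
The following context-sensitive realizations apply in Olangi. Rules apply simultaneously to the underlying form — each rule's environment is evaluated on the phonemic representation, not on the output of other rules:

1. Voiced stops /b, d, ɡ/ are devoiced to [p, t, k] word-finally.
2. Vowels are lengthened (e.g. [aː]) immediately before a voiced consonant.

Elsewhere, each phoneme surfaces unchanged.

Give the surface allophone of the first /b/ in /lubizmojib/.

/b/ — between /u/ and /i/; rule 1 does not apply here → [b].

[b]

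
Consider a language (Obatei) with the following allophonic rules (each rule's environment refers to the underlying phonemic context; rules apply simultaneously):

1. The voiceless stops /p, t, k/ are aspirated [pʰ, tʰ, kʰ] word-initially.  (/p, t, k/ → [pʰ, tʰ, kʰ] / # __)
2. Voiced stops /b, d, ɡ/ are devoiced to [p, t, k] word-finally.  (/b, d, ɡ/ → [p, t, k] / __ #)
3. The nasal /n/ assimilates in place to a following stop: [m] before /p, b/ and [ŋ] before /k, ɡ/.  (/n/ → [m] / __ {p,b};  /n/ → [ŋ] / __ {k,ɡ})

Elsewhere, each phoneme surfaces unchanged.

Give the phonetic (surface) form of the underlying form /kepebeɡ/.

/k/ meets the environment for rule 1 (word-initially) → [kʰ].
/e/ stays [e].
/p/ — between /e/ and /e/; rule 1 does not apply here → [p].
/e/ — not in any rule's target class → [e].
/b/ (between /e/ and /e/): rule 2 targets it, but not word-finally → unchanged [b].
/e/ (between /b/ and /ɡ/): no rule targets it → [e].
Rule 2 applies to /ɡ/ (word-final: word-finally) → [k].

[kʰepebek]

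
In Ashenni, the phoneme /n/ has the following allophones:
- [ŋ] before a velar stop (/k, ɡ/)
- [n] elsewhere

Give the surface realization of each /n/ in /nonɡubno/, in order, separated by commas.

[n], [ŋ], [n]

Occurrence 1 (position 1): no conditioning environment matches → elsewhere allophone [n].
Occurrence 2 (position 3): before a velar stop → [ŋ].
Occurrence 3 (position 7): no conditioning environment matches → elsewhere allophone [n].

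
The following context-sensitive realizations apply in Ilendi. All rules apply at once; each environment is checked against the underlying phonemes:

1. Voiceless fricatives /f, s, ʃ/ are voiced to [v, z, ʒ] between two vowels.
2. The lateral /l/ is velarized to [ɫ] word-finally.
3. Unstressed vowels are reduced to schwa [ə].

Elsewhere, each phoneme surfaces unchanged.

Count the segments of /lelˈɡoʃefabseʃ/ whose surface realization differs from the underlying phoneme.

Segments that undergo a rule: /e/ → [ə] (rule 3); /ʃ/ → [ʒ] (rule 1); /e/ → [ə] (rule 3); /f/ → [v] (rule 1); /a/ → [ə] (rule 3); /e/ → [ə] (rule 3).
All other segments surface unchanged.

6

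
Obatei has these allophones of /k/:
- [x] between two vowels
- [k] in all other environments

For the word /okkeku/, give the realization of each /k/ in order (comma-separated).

[k], [k], [x]

Occurrence 1 (position 2): no conditioning environment matches → elsewhere allophone [k].
Occurrence 2 (position 3): no conditioning environment matches → elsewhere allophone [k].
Occurrence 3 (position 5): between two vowels → [x].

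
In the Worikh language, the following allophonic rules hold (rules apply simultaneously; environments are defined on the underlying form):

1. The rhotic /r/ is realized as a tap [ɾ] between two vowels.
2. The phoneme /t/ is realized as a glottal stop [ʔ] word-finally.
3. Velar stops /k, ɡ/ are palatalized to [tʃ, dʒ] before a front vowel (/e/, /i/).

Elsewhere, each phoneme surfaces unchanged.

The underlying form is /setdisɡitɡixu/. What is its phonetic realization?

[setdisdʒitdʒixu]

/s/ (word-initial): no rule targets it → [s].
/e/ (between /s/ and /t/) is unaffected → [e].
/t/ (between /e/ and /d/) fails the environment for rule 2, so it stays [t].
/d/ — not in any rule's target class → [d].
/i/ (between /d/ and /s/) is unaffected → [i].
/s/ stays [s].
Rule 3 applies to /ɡ/ (between /s/ and /i/: before a front vowel) → [dʒ].
/i/ (between /ɡ/ and /t/): no rule targets it → [i].
/t/ (between /i/ and /ɡ/) fails the environment for rule 2, so it stays [t].
/ɡ/ (between /t/ and /i/) occurs before a front vowel → [dʒ] by rule 3.
/i/ stays [i].
/x/ (between /i/ and /u/) is unaffected → [x].
/u/ — not in any rule's target class → [u].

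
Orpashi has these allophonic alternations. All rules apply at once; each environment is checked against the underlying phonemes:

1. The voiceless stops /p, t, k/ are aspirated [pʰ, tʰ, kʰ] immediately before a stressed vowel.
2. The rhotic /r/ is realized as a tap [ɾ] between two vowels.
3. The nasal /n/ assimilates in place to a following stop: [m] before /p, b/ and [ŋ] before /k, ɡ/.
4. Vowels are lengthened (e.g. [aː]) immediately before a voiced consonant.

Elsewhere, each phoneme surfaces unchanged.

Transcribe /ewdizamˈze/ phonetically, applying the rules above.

/e/ (word-initial) occurs before a voiced consonant → [eː] by rule 4.
/w/ (between /e/ and /d/): no rule targets it → [w].
/d/ (between /w/ and /i/) is unaffected → [d].
/i/ (between /d/ and /z/) occurs before a voiced consonant → [iː] by rule 4.
/z/ (between /i/ and /a/): no rule targets it → [z].
/a/ (between /z/ and /m/) occurs before a voiced consonant → [aː] by rule 4.
/m/ (between /a/ and /z/) is unaffected → [m].
/z/ (between /m/ and /e/): no rule targets it → [z].
/e/ (word-final) fails the environment for rule 4, so it stays [e].

[eːwdiːzaːmˈze]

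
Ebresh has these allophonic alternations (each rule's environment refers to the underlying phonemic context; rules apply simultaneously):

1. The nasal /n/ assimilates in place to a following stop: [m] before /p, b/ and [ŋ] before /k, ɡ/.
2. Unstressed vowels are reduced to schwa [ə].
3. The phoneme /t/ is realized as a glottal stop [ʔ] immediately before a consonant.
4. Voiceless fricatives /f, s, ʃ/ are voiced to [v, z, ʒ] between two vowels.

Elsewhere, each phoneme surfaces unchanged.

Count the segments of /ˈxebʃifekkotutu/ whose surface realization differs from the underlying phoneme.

6

Segments that undergo a rule: /i/ → [ə] (rule 2); /f/ → [v] (rule 4); /e/ → [ə] (rule 2); /o/ → [ə] (rule 2); /u/ → [ə] (rule 2); /u/ → [ə] (rule 2).
All other segments surface unchanged.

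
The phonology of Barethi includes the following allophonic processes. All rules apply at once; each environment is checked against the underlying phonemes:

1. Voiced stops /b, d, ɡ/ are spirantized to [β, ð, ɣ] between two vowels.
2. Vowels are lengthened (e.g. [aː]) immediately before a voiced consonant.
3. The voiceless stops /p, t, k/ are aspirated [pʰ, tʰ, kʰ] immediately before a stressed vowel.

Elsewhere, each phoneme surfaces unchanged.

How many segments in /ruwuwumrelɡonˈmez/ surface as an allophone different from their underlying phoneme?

6

Segments that undergo a rule: /u/ → [uː] (rule 2); /u/ → [uː] (rule 2); /u/ → [uː] (rule 2); /e/ → [eː] (rule 2); /o/ → [oː] (rule 2); /e/ → [eː] (rule 2).
All other segments surface unchanged.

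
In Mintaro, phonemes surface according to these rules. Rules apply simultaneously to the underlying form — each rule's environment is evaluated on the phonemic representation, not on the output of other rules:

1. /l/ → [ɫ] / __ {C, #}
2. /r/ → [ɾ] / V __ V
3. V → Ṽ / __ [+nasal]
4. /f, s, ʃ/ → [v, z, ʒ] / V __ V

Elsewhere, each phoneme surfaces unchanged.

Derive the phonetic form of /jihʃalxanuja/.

[jihʃaɫxãnuja]

/j/ (word-initial) is unaffected → [j].
/i/ (between /j/ and /h/) is in the target of rule 3 but the environment (before a nasal consonant) is not met → [i].
/h/ (between /i/ and /ʃ/) is unaffected → [h].
/ʃ/ — between /h/ and /a/; rule 4 does not apply here → [ʃ].
/a/ (between /ʃ/ and /l/) is in the target of rule 3 but the environment (before a nasal consonant) is not met → [a].
/l/ — between /a/ and /x/, word-finally or immediately before a consonant — surfaces as [ɫ] (rule 1).
/x/ stays [x].
Rule 3 applies to /a/ (between /x/ and /n/: before a nasal consonant) → [ã].
/n/ (between /a/ and /u/) is unaffected → [n].
/u/ (between /n/ and /j/) fails the environment for rule 3, so it stays [u].
/j/ (between /u/ and /a/): no rule targets it → [j].
/a/ (word-final) is in the target of rule 3 but the environment (before a nasal consonant) is not met → [a].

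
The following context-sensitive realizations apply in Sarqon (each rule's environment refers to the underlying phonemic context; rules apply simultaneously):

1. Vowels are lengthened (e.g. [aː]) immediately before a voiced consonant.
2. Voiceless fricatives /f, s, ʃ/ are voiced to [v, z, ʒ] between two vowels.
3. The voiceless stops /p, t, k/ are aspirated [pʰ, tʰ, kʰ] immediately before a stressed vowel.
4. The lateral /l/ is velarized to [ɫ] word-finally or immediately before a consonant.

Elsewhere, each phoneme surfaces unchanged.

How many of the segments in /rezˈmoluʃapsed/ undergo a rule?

4

Segments that undergo a rule: /e/ → [eː] (rule 1); /o/ → [oː] (rule 1); /ʃ/ → [ʒ] (rule 2); /e/ → [eː] (rule 1).
All other segments surface unchanged.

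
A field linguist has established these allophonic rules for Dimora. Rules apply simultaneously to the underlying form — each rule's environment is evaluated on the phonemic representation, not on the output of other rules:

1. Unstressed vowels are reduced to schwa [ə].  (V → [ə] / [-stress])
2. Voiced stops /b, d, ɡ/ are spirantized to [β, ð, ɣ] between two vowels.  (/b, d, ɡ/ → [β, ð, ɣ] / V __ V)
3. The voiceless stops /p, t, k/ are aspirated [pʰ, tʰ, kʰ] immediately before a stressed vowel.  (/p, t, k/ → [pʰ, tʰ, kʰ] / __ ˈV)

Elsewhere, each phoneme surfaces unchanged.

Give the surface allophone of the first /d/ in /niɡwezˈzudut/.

[ð]

/d/ (between /u/ and /u/): between two vowels, so rule 2 applies → [ð].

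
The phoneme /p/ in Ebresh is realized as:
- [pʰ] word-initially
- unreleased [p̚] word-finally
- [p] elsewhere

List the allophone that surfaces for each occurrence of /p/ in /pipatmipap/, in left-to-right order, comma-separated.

[pʰ], [p], [p], [p̚]

Occurrence 1 (position 1): word-initially → [pʰ].
Occurrence 2 (position 3): no conditioning environment matches → elsewhere allophone [p].
Occurrence 3 (position 8): no conditioning environment matches → elsewhere allophone [p].
Occurrence 4 (position 10): word-finally → [p̚].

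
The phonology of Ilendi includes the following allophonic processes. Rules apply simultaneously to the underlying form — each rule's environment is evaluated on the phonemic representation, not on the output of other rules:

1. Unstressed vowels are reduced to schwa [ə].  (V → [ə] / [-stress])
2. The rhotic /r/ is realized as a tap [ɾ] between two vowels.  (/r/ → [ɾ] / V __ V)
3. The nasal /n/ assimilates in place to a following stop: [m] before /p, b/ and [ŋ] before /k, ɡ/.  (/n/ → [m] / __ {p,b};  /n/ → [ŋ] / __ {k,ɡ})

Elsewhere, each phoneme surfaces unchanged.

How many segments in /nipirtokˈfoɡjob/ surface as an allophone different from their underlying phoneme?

Segments that undergo a rule: /i/ → [ə] (rule 1); /i/ → [ə] (rule 1); /o/ → [ə] (rule 1); /o/ → [ə] (rule 1).
All other segments surface unchanged.

4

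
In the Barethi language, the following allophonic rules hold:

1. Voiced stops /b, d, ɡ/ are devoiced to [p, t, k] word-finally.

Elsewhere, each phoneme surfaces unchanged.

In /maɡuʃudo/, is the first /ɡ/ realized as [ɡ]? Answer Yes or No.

/ɡ/ (between /a/ and /u/) fails the environment for rule 1, so it stays [ɡ].
The actual realization is [ɡ], which matches [ɡ].

Yes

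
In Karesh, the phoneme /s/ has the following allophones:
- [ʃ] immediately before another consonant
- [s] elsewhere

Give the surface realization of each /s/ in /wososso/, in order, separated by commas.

Occurrence 1 (position 3): no conditioning environment matches → elsewhere allophone [s].
Occurrence 2 (position 5): immediately before another consonant → [ʃ].
Occurrence 3 (position 6): no conditioning environment matches → elsewhere allophone [s].

[s], [ʃ], [s]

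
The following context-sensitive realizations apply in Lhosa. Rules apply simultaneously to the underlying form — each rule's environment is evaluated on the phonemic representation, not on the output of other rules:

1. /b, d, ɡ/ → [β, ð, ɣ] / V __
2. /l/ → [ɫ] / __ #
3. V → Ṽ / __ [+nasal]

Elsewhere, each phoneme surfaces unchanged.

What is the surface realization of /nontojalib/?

[nõntojaliβ]

/o/ — between /n/ and /n/, before a nasal consonant — surfaces as [õ] (rule 3).
/o/ (between /t/ and /j/) fails the environment for rule 3, so it stays [o].
/a/ (between /j/ and /l/): rule 3 targets it, but not before a nasal consonant → unchanged [a].
/l/ (between /a/ and /i/) is in the target of rule 2 but the environment (word-finally) is not met → [l].
/i/ (between /l/ and /b/): rule 3 targets it, but not before a nasal consonant → unchanged [i].
/b/ meets the environment for rule 1 (immediately after a vowel) → [β].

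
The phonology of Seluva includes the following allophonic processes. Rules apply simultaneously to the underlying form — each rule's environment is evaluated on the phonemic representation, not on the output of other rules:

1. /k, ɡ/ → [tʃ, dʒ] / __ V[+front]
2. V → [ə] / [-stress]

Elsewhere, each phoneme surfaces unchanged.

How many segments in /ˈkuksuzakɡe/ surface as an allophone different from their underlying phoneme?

Segments that undergo a rule: /u/ → [ə] (rule 2); /a/ → [ə] (rule 2); /ɡ/ → [dʒ] (rule 1); /e/ → [ə] (rule 2).
All other segments surface unchanged.

4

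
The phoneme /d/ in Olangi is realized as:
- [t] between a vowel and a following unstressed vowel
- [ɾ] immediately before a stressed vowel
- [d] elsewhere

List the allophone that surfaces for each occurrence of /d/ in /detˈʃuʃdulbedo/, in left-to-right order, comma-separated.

Occurrence 1 (position 1): no conditioning environment matches → elsewhere allophone [d].
Occurrence 2 (position 7): no conditioning environment matches → elsewhere allophone [d].
Occurrence 3 (position 12): between a vowel and a following unstressed vowel → [t].

[d], [d], [t]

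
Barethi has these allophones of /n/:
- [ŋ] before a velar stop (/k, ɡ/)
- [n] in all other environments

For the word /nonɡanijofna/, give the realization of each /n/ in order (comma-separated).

Occurrence 1 (position 1): no conditioning environment matches → elsewhere allophone [n].
Occurrence 2 (position 3): before a velar stop → [ŋ].
Occurrence 3 (position 6): no conditioning environment matches → elsewhere allophone [n].
Occurrence 4 (position 11): no conditioning environment matches → elsewhere allophone [n].

[n], [ŋ], [n], [n]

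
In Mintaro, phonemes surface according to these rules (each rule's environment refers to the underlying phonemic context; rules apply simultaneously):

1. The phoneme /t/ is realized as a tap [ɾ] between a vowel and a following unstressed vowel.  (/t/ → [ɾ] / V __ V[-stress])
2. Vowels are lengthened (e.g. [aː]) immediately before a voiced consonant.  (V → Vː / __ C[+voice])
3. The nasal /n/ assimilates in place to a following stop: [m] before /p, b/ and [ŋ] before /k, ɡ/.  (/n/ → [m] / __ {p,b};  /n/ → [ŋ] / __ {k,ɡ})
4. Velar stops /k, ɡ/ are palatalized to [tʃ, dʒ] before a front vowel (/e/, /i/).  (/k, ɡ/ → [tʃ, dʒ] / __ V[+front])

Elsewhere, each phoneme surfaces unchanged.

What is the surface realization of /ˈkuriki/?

[ˈkuːritʃi]

/k/ (word-initial) is in the target of rule 4 but the environment (before a front vowel) is not met → [k].
/u/ — between /k/ and /r/, before a voiced consonant — surfaces as [uː] (rule 2).
/r/ (between /u/ and /i/) is unaffected → [r].
/i/ — between /r/ and /k/; rule 2 does not apply here → [i].
/k/ (between /i/ and /i/) occurs before a front vowel → [tʃ] by rule 4.
/i/ — word-final; rule 2 does not apply here → [i].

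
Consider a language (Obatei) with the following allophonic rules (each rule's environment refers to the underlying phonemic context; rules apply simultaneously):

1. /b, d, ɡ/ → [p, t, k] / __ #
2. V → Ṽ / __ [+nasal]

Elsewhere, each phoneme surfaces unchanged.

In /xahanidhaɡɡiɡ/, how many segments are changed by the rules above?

Segments that undergo a rule: /a/ → [ã] (rule 2); /ɡ/ → [k] (rule 1).
All other segments surface unchanged.

2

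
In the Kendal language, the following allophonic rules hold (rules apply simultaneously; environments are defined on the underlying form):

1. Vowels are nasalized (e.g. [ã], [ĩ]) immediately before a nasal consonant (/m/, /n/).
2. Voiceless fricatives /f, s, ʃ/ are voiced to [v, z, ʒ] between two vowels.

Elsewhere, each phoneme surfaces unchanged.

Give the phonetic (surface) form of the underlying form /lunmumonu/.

/l/ (word-initial): no rule targets it → [l].
/u/ meets the environment for rule 1 (before a nasal consonant) → [ũ].
/n/ — not in any rule's target class → [n].
/m/ — not in any rule's target class → [m].
/u/ — between /m/ and /m/, before a nasal consonant — surfaces as [ũ] (rule 1).
/m/ (between /u/ and /o/) is unaffected → [m].
Rule 1 applies to /o/ (between /m/ and /n/: before a nasal consonant) → [õ].
/n/ (between /o/ and /u/) is unaffected → [n].
/u/ — word-final; rule 1 does not apply here → [u].

[lũnmũmõnu]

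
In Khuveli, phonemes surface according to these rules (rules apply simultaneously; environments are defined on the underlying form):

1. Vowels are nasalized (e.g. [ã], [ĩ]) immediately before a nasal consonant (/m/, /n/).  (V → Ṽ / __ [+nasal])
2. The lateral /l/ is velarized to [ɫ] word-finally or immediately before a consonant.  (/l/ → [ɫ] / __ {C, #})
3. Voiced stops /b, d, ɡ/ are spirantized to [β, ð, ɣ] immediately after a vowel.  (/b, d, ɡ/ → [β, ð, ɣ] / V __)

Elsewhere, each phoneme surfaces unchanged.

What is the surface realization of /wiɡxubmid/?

/w/ (word-initial) is unaffected → [w].
/i/ (between /w/ and /ɡ/) is in the target of rule 1 but the environment (before a nasal consonant) is not met → [i].
/ɡ/ (between /i/ and /x/) occurs immediately after a vowel → [ɣ] by rule 3.
/x/ stays [x].
/u/ (between /x/ and /b/) fails the environment for rule 1, so it stays [u].
/b/ (between /u/ and /m/) occurs immediately after a vowel → [β] by rule 3.
/m/ — not in any rule's target class → [m].
/i/ (between /m/ and /d/) fails the environment for rule 1, so it stays [i].
Rule 3 applies to /d/ (word-final: immediately after a vowel) → [ð].

[wiɣxuβmið]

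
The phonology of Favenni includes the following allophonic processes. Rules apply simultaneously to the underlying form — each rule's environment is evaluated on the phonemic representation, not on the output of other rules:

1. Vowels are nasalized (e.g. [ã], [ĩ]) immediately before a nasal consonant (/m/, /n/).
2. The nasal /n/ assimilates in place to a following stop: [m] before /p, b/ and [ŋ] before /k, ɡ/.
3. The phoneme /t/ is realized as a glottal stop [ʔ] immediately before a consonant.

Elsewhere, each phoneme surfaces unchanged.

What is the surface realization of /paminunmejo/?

[pãmĩnũnmejo]

/a/ — between /p/ and /m/, before a nasal consonant — surfaces as [ã] (rule 1).
/i/ — between /m/ and /n/, before a nasal consonant — surfaces as [ĩ] (rule 1).
/n/ (between /i/ and /u/) fails the environment for rule 2, so it stays [n].
/u/ (between /n/ and /n/): before a nasal consonant, so rule 1 applies → [ũ].
/n/ (between /u/ and /m/) fails the environment for rule 2, so it stays [n].
/e/ — between /m/ and /j/; rule 1 does not apply here → [e].
/o/ (word-final) fails the environment for rule 1, so it stays [o].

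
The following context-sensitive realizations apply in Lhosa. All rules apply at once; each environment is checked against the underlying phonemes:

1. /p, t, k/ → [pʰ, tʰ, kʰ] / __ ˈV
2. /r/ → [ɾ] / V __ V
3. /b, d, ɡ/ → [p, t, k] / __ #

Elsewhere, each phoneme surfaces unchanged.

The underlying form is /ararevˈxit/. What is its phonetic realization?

[aɾaɾevˈxit]

/a/ — not in any rule's target class → [a].
/r/ meets the environment for rule 2 (between two vowels) → [ɾ].
/a/ (between /r/ and /r/): no rule targets it → [a].
Rule 2 applies to /r/ (between /a/ and /e/: between two vowels) → [ɾ].
/e/ (between /r/ and /v/) is unaffected → [e].
/v/ (between /e/ and /x/): no rule targets it → [v].
/x/ (between /v/ and /i/) is unaffected → [x].
/i/ (between /x/ and /t/) is unaffected → [i].
/t/ (word-final) fails the environment for rule 1, so it stays [t].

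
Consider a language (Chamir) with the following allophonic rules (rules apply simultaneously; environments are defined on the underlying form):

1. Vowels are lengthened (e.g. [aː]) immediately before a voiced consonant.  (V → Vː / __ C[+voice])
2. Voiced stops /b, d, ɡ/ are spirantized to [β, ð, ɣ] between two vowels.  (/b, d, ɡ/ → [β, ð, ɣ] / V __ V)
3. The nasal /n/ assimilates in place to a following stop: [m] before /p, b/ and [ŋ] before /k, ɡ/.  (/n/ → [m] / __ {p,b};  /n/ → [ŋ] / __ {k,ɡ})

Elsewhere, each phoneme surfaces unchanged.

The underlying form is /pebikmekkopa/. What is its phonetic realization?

[peːβikmekkopa]

/p/ (word-initial): no rule targets it → [p].
/e/ (between /p/ and /b/) occurs before a voiced consonant → [eː] by rule 1.
/b/ (between /e/ and /i/) occurs between two vowels → [β] by rule 2.
/i/ — between /b/ and /k/; rule 1 does not apply here → [i].
/k/ (between /i/ and /m/) is unaffected → [k].
/m/ — not in any rule's target class → [m].
/e/ — between /m/ and /k/; rule 1 does not apply here → [e].
/k/ stays [k].
/k/ — not in any rule's target class → [k].
/o/ (between /k/ and /p/): rule 1 targets it, but not before a voiced consonant → unchanged [o].
/p/ (between /o/ and /a/): no rule targets it → [p].
/a/ (word-final) is in the target of rule 1 but the environment (before a voiced consonant) is not met → [a].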